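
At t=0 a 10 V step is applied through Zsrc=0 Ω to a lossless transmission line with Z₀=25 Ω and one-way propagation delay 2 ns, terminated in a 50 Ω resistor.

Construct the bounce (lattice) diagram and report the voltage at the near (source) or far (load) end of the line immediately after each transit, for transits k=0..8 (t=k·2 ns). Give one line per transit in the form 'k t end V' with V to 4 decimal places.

0 0 source 10.0000
1 2 load 13.3333
2 4 source 10.0000
3 6 load 8.8889
4 8 source 10.0000
5 10 load 10.3704
6 12 source 10.0000
7 14 load 9.8765
8 16 source 10.0000

Γ_L=0.333333, Γ_S=-1.000000; launch V₁=10·25/25=10.000000
k=0 src: V=10.0000
k=1 load: inc=10.000000, refl=10.000000·0.333333=3.3333; V=0.000000+10.000000+3.333333=13.3333
k=2 src: inc=3.333333, refl=3.333333·-1.000000=-3.3333; V=10.000000+3.333333+-3.333333=10.0000
k=3 load: inc=-3.333333, refl=-3.333333·0.333333=-1.1111; V=13.333333+-3.333333+-1.111111=8.8889
k=4 src: inc=-1.111111, refl=-1.111111·-1.000000=1.1111; V=10.000000+-1.111111+1.111111=10.0000
k=5 load: inc=1.111111, refl=1.111111·0.333333=0.3704; V=8.888889+1.111111+0.370370=10.3704
k=6 src: inc=0.370370, refl=0.370370·-1.000000=-0.3704; V=10.000000+0.370370+-0.370370=10.0000
k=7 load: inc=-0.370370, refl=-0.370370·0.333333=-0.1235; V=10.370370+-0.370370+-0.123457=9.8765
k=8 src: inc=-0.123457, refl=-0.123457·-1.000000=0.1235; V=10.000000+-0.123457+0.123457=10.0000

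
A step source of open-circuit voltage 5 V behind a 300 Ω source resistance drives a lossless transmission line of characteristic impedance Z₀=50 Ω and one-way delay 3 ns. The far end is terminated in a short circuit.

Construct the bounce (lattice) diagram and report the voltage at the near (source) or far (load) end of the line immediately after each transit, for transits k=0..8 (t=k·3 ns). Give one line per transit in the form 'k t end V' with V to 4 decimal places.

0 0 source 0.7143
1 3 load 0.0000
2 6 source -0.5102
3 9 load 0.0000
4 12 source 0.3644
5 15 load 0.0000
6 18 source -0.2603
7 21 load 0.0000
8 24 source 0.1859

Γ_L=-1.000000, Γ_S=0.714286; launch V₁=5·50/350=0.714286
k=0 src: V=0.7143
k=1 load: inc=0.714286, refl=0.714286·-1.000000=-0.7143; V=0.000000+0.714286+-0.714286=0.0000
k=2 src: inc=-0.714286, refl=-0.714286·0.714286=-0.5102; V=0.714286+-0.714286+-0.510204=-0.5102
k=3 load: inc=-0.510204, refl=-0.510204·-1.000000=0.5102; V=0.000000+-0.510204+0.510204=0.0000
k=4 src: inc=0.510204, refl=0.510204·0.714286=0.3644; V=-0.510204+0.510204+0.364431=0.3644
k=5 load: inc=0.364431, refl=0.364431·-1.000000=-0.3644; V=0.000000+0.364431+-0.364431=0.0000
k=6 src: inc=-0.364431, refl=-0.364431·0.714286=-0.2603; V=0.364431+-0.364431+-0.260308=-0.2603
k=7 load: inc=-0.260308, refl=-0.260308·-1.000000=0.2603; V=0.000000+-0.260308+0.260308=0.0000
k=8 src: inc=0.260308, refl=0.260308·0.714286=0.1859; V=-0.260308+0.260308+0.185934=0.1859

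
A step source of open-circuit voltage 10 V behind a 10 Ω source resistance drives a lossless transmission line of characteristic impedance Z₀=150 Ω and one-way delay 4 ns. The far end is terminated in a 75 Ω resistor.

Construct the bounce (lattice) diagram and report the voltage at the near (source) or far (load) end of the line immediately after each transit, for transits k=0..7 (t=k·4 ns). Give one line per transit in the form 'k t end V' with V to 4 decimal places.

0 0 source 9.3750
1 4 load 6.2500
2 8 source 8.9844
3 12 load 8.0729
4 16 source 8.8704
5 20 load 8.6046
6 24 source 8.8372
7 28 load 8.7597

Γ_L=-0.333333, Γ_S=-0.875000; launch V₁=10·150/160=9.375000
k=0 src: V=9.3750
k=1 load: inc=9.375000, refl=9.375000·-0.333333=-3.1250; V=0.000000+9.375000+-3.125000=6.2500
k=2 src: inc=-3.125000, refl=-3.125000·-0.875000=2.7344; V=9.375000+-3.125000+2.734375=8.9844
k=3 load: inc=2.734375, refl=2.734375·-0.333333=-0.9115; V=6.250000+2.734375+-0.911458=8.0729
k=4 src: inc=-0.911458, refl=-0.911458·-0.875000=0.7975; V=8.984375+-0.911458+0.797526=8.8704
k=5 load: inc=0.797526, refl=0.797526·-0.333333=-0.2658; V=8.072917+0.797526+-0.265842=8.6046
k=6 src: inc=-0.265842, refl=-0.265842·-0.875000=0.2326; V=8.870443+-0.265842+0.232612=8.8372
k=7 load: inc=0.232612, refl=0.232612·-0.333333=-0.0775; V=8.604601+0.232612+-0.077537=8.7597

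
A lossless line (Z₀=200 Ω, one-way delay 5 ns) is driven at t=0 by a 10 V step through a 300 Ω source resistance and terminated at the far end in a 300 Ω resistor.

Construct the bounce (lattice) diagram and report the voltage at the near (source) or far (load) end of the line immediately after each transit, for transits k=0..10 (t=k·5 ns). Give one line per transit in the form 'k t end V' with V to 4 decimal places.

0 0 source 4.0000
1 5 load 4.8000
2 10 source 4.9600
3 15 load 4.9920
4 20 source 4.9984
5 25 load 4.9997
6 30 source 4.9999
7 35 load 5.0000
8 40 source 5.0000
9 45 load 5.0000
10 50 source 5.0000

Γ_L=0.200000, Γ_S=0.200000; launch V₁=10·200/500=4.000000
k=0 src: V=4.0000
k=1 load: inc=4.000000, refl=4.000000·0.200000=0.8000; V=0.000000+4.000000+0.800000=4.8000
k=2 src: inc=0.800000, refl=0.800000·0.200000=0.1600; V=4.000000+0.800000+0.160000=4.9600
k=3 load: inc=0.160000, refl=0.160000·0.200000=0.0320; V=4.800000+0.160000+0.032000=4.9920
k=4 src: inc=0.032000, refl=0.032000·0.200000=0.0064; V=4.960000+0.032000+0.006400=4.9984
k=5 load: inc=0.006400, refl=0.006400·0.200000=0.0013; V=4.992000+0.006400+0.001280=4.9997
k=6 src: inc=0.001280, refl=0.001280·0.200000=0.0003; V=4.998400+0.001280+0.000256=4.9999
k=7 load: inc=0.000256, refl=0.000256·0.200000=0.0001; V=4.999680+0.000256+0.000051=5.0000
k=8 src: inc=0.000051, refl=0.000051·0.200000=0.0000; V=4.999936+0.000051+0.000010=5.0000
k=9 load: inc=0.000010, refl=0.000010·0.200000=0.0000; V=4.999987+0.000010+0.000002=5.0000
k=10 src: inc=0.000002, refl=0.000002·0.200000=0.0000; V=4.999997+0.000002+0.000000=5.0000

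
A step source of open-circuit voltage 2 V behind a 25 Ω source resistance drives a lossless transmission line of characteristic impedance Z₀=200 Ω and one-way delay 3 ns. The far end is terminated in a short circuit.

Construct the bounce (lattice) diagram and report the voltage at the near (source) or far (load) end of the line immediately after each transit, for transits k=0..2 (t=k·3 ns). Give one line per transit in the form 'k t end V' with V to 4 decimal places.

0 0 source 1.7778
1 3 load 0.0000
2 6 source 1.3827

Γ_L=-1.000000, Γ_S=-0.777778; launch V₁=2·200/225=1.777778
k=0 src: V=1.7778
k=1 load: inc=1.777778, refl=1.777778·-1.000000=-1.7778; V=0.000000+1.777778+-1.777778=0.0000
k=2 src: inc=-1.777778, refl=-1.777778·-0.777778=1.3827; V=1.777778+-1.777778+1.382716=1.3827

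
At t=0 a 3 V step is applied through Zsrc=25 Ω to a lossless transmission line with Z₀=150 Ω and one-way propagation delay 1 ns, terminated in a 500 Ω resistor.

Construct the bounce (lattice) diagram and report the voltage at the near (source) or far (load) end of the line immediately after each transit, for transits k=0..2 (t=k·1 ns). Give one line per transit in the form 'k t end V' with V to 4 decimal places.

0 0 source 2.5714
1 1 load 3.9560
2 2 source 2.9670

Γ_L=0.538462, Γ_S=-0.714286; launch V₁=3·150/175=2.571429
k=0 src: V=2.5714
k=1 load: inc=2.571429, refl=2.571429·0.538462=1.3846; V=0.000000+2.571429+1.384615=3.9560
k=2 src: inc=1.384615, refl=1.384615·-0.714286=-0.9890; V=2.571429+1.384615+-0.989011=2.9670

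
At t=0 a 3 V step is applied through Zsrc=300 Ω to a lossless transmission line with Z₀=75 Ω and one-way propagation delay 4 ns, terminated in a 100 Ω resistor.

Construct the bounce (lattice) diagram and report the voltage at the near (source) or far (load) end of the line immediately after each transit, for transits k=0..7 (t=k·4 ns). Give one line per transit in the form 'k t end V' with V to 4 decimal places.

0 0 source 0.6000
1 4 load 0.6857
2 8 source 0.7371
3 12 load 0.7445
4 16 source 0.7489
5 20 load 0.7495
6 24 source 0.7499
7 28 load 0.7500

Γ_L=0.142857, Γ_S=0.600000; launch V₁=3·75/375=0.600000
k=0 src: V=0.6000
k=1 load: inc=0.600000, refl=0.600000·0.142857=0.0857; V=0.000000+0.600000+0.085714=0.6857
k=2 src: inc=0.085714, refl=0.085714·0.600000=0.0514; V=0.600000+0.085714+0.051429=0.7371
k=3 load: inc=0.051429, refl=0.051429·0.142857=0.0073; V=0.685714+0.051429+0.007347=0.7445
k=4 src: inc=0.007347, refl=0.007347·0.600000=0.0044; V=0.737143+0.007347+0.004408=0.7489
k=5 load: inc=0.004408, refl=0.004408·0.142857=0.0006; V=0.744490+0.004408+0.000630=0.7495
k=6 src: inc=0.000630, refl=0.000630·0.600000=0.0004; V=0.748898+0.000630+0.000378=0.7499
k=7 load: inc=0.000378, refl=0.000378·0.142857=0.0001; V=0.749528+0.000378+0.000054=0.7500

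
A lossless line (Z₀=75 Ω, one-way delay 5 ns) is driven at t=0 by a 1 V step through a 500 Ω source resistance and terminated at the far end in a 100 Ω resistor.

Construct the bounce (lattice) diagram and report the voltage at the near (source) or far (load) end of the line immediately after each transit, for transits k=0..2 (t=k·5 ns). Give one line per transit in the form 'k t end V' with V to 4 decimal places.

Γ_L=0.142857, Γ_S=0.739130; launch V₁=1·75/575=0.130435
k=0 src: V=0.1304
k=1 load: inc=0.130435, refl=0.130435·0.142857=0.0186; V=0.000000+0.130435+0.018634=0.1491
k=2 src: inc=0.018634, refl=0.018634·0.739130=0.0138; V=0.130435+0.018634+0.013773=0.1628

0 0 source 0.1304
1 5 load 0.1491
2 10 source 0.1628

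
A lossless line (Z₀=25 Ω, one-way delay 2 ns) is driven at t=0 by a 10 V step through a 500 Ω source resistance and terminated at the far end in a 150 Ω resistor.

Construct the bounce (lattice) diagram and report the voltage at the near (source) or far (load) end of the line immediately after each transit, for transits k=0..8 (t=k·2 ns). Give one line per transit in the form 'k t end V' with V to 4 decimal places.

Γ_L=0.714286, Γ_S=0.904762; launch V₁=10·25/525=0.476190
k=0 src: V=0.4762
k=1 load: inc=0.476190, refl=0.476190·0.714286=0.3401; V=0.000000+0.476190+0.340136=0.8163
k=2 src: inc=0.340136, refl=0.340136·0.904762=0.3077; V=0.476190+0.340136+0.307742=1.1241
k=3 load: inc=0.307742, refl=0.307742·0.714286=0.2198; V=0.816327+0.307742+0.219816=1.3439
k=4 src: inc=0.219816, refl=0.219816·0.904762=0.1989; V=1.124069+0.219816+0.198881=1.5428
k=5 load: inc=0.198881, refl=0.198881·0.714286=0.1421; V=1.343884+0.198881+0.142058=1.6848
k=6 src: inc=0.142058, refl=0.142058·0.904762=0.1285; V=1.542765+0.142058+0.128529=1.8134
k=7 load: inc=0.128529, refl=0.128529·0.714286=0.0918; V=1.684823+0.128529+0.091806=1.9052
k=8 src: inc=0.091806, refl=0.091806·0.904762=0.0831; V=1.813352+0.091806+0.083063=1.9882

0 0 source 0.4762
1 2 load 0.8163
2 4 source 1.1241
3 6 load 1.3439
4 8 source 1.5428
5 10 load 1.6848
6 12 source 1.8134
7 14 load 1.9052
8 16 source 1.9882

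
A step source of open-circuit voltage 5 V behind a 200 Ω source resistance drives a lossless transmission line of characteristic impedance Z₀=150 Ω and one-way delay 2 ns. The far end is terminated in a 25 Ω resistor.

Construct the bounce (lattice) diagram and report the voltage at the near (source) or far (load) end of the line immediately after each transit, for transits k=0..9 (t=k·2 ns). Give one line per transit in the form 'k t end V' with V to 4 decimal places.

Γ_L=-0.714286, Γ_S=0.142857; launch V₁=5·150/350=2.142857
k=0 src: V=2.1429
k=1 load: inc=2.142857, refl=2.142857·-0.714286=-1.5306; V=0.000000+2.142857+-1.530612=0.6122
k=2 src: inc=-1.530612, refl=-1.530612·0.142857=-0.2187; V=2.142857+-1.530612+-0.218659=0.3936
k=3 load: inc=-0.218659, refl=-0.218659·-0.714286=0.1562; V=0.612245+-0.218659+0.156185=0.5498
k=4 src: inc=0.156185, refl=0.156185·0.142857=0.0223; V=0.393586+0.156185+0.022312=0.5721
k=5 load: inc=0.022312, refl=0.022312·-0.714286=-0.0159; V=0.549771+0.022312+-0.015937=0.5561
k=6 src: inc=-0.015937, refl=-0.015937·0.142857=-0.0023; V=0.572083+-0.015937+-0.002277=0.5539
k=7 load: inc=-0.002277, refl=-0.002277·-0.714286=0.0016; V=0.556146+-0.002277+0.001626=0.5555
k=8 src: inc=0.001626, refl=0.001626·0.142857=0.0002; V=0.553869+0.001626+0.000232=0.5557
k=9 load: inc=0.000232, refl=0.000232·-0.714286=-0.0002; V=0.555495+0.000232+-0.000166=0.5556

0 0 source 2.1429
1 2 load 0.6122
2 4 source 0.3936
3 6 load 0.5498
4 8 source 0.5721
5 10 load 0.5561
6 12 source 0.5539
7 14 load 0.5555
8 16 source 0.5557
9 18 load 0.5556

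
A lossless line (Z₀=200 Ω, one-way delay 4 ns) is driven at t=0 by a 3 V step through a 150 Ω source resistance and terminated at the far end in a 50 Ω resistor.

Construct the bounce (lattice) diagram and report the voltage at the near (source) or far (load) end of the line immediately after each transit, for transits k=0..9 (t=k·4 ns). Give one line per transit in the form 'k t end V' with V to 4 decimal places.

0 0 source 1.7143
1 4 load 0.6857
2 8 source 0.8327
3 12 load 0.7445
4 16 source 0.7571
5 20 load 0.7495
6 24 source 0.7506
7 28 load 0.7500
8 32 source 0.7501
9 36 load 0.7500

Γ_L=-0.600000, Γ_S=-0.142857; launch V₁=3·200/350=1.714286
k=0 src: V=1.7143
k=1 load: inc=1.714286, refl=1.714286·-0.600000=-1.0286; V=0.000000+1.714286+-1.028571=0.6857
k=2 src: inc=-1.028571, refl=-1.028571·-0.142857=0.1469; V=1.714286+-1.028571+0.146939=0.8327
k=3 load: inc=0.146939, refl=0.146939·-0.600000=-0.0882; V=0.685714+0.146939+-0.088163=0.7445
k=4 src: inc=-0.088163, refl=-0.088163·-0.142857=0.0126; V=0.832653+-0.088163+0.012595=0.7571
k=5 load: inc=0.012595, refl=0.012595·-0.600000=-0.0076; V=0.744490+0.012595+-0.007557=0.7495
k=6 src: inc=-0.007557, refl=-0.007557·-0.142857=0.0011; V=0.757085+-0.007557+0.001080=0.7506
k=7 load: inc=0.001080, refl=0.001080·-0.600000=-0.0006; V=0.749528+0.001080+-0.000648=0.7500
k=8 src: inc=-0.000648, refl=-0.000648·-0.142857=0.0001; V=0.750607+-0.000648+0.000093=0.7501
k=9 load: inc=0.000093, refl=0.000093·-0.600000=-0.0001; V=0.749960+0.000093+-0.000056=0.7500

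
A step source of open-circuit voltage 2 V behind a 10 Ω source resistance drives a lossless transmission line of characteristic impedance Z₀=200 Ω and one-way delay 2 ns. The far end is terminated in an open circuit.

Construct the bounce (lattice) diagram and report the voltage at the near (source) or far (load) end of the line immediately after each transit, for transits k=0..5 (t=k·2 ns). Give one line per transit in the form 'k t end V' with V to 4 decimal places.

Γ_L=1.000000, Γ_S=-0.904762; launch V₁=2·200/210=1.904762
k=0 src: V=1.9048
k=1 load: inc=1.904762, refl=1.904762·1.000000=1.9048; V=0.000000+1.904762+1.904762=3.8095
k=2 src: inc=1.904762, refl=1.904762·-0.904762=-1.7234; V=1.904762+1.904762+-1.723356=2.0862
k=3 load: inc=-1.723356, refl=-1.723356·1.000000=-1.7234; V=3.809524+-1.723356+-1.723356=0.3628
k=4 src: inc=-1.723356, refl=-1.723356·-0.904762=1.5592; V=2.086168+-1.723356+1.559227=1.9220
k=5 load: inc=1.559227, refl=1.559227·1.000000=1.5592; V=0.362812+1.559227+1.559227=3.4813

0 0 source 1.9048
1 2 load 3.8095
2 4 source 2.0862
3 6 load 0.3628
4 8 source 1.9220
5 10 load 3.4813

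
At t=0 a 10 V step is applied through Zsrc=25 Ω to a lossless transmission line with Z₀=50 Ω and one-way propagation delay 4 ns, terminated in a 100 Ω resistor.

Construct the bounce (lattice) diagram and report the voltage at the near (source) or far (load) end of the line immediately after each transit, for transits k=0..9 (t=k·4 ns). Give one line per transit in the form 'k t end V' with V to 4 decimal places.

Γ_L=0.333333, Γ_S=-0.333333; launch V₁=10·50/75=6.666667
k=0 src: V=6.6667
k=1 load: inc=6.666667, refl=6.666667·0.333333=2.2222; V=0.000000+6.666667+2.222222=8.8889
k=2 src: inc=2.222222, refl=2.222222·-0.333333=-0.7407; V=6.666667+2.222222+-0.740741=8.1481
k=3 load: inc=-0.740741, refl=-0.740741·0.333333=-0.2469; V=8.888889+-0.740741+-0.246914=7.9012
k=4 src: inc=-0.246914, refl=-0.246914·-0.333333=0.0823; V=8.148148+-0.246914+0.082305=7.9835
k=5 load: inc=0.082305, refl=0.082305·0.333333=0.0274; V=7.901235+0.082305+0.027435=8.0110
k=6 src: inc=0.027435, refl=0.027435·-0.333333=-0.0091; V=7.983539+0.027435+-0.009145=8.0018
k=7 load: inc=-0.009145, refl=-0.009145·0.333333=-0.0030; V=8.010974+-0.009145+-0.003048=7.9988
k=8 src: inc=-0.003048, refl=-0.003048·-0.333333=0.0010; V=8.001829+-0.003048+0.001016=7.9998
k=9 load: inc=0.001016, refl=0.001016·0.333333=0.0003; V=7.998781+0.001016+0.000339=8.0001

0 0 source 6.6667
1 4 load 8.8889
2 8 source 8.1481
3 12 load 7.9012
4 16 source 7.9835
5 20 load 8.0110
6 24 source 8.0018
7 28 load 7.9988
8 32 source 7.9998
9 36 load 8.0001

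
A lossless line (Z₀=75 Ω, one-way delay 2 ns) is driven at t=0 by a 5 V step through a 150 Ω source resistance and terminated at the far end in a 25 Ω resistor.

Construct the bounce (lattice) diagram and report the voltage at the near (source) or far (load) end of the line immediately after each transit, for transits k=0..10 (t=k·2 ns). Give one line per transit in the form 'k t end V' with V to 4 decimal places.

0 0 source 1.6667
1 2 load 0.8333
2 4 source 0.5556
3 6 load 0.6944
4 8 source 0.7407
5 10 load 0.7176
6 12 source 0.7099
7 14 load 0.7137
8 16 source 0.7150
9 18 load 0.7144
10 20 source 0.7142

Γ_L=-0.500000, Γ_S=0.333333; launch V₁=5·75/225=1.666667
k=0 src: V=1.6667
k=1 load: inc=1.666667, refl=1.666667·-0.500000=-0.8333; V=0.000000+1.666667+-0.833333=0.8333
k=2 src: inc=-0.833333, refl=-0.833333·0.333333=-0.2778; V=1.666667+-0.833333+-0.277778=0.5556
k=3 load: inc=-0.277778, refl=-0.277778·-0.500000=0.1389; V=0.833333+-0.277778+0.138889=0.6944
k=4 src: inc=0.138889, refl=0.138889·0.333333=0.0463; V=0.555556+0.138889+0.046296=0.7407
k=5 load: inc=0.046296, refl=0.046296·-0.500000=-0.0231; V=0.694444+0.046296+-0.023148=0.7176
k=6 src: inc=-0.023148, refl=-0.023148·0.333333=-0.0077; V=0.740741+-0.023148+-0.007716=0.7099
k=7 load: inc=-0.007716, refl=-0.007716·-0.500000=0.0039; V=0.717593+-0.007716+0.003858=0.7137
k=8 src: inc=0.003858, refl=0.003858·0.333333=0.0013; V=0.709877+0.003858+0.001286=0.7150
k=9 load: inc=0.001286, refl=0.001286·-0.500000=-0.0006; V=0.713735+0.001286+-0.000643=0.7144
k=10 src: inc=-0.000643, refl=-0.000643·0.333333=-0.0002; V=0.715021+-0.000643+-0.000214=0.7142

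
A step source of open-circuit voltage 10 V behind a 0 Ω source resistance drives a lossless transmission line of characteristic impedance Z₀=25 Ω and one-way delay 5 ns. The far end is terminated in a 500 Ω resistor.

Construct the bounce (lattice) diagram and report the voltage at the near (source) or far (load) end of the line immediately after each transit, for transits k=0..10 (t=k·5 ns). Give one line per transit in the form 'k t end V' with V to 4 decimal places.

Γ_L=0.904762, Γ_S=-1.000000; launch V₁=10·25/25=10.000000
k=0 src: V=10.0000
k=1 load: inc=10.000000, refl=10.000000·0.904762=9.0476; V=0.000000+10.000000+9.047619=19.0476
k=2 src: inc=9.047619, refl=9.047619·-1.000000=-9.0476; V=10.000000+9.047619+-9.047619=10.0000
k=3 load: inc=-9.047619, refl=-9.047619·0.904762=-8.1859; V=19.047619+-9.047619+-8.185941=1.8141
k=4 src: inc=-8.185941, refl=-8.185941·-1.000000=8.1859; V=10.000000+-8.185941+8.185941=10.0000
k=5 load: inc=8.185941, refl=8.185941·0.904762=7.4063; V=1.814059+8.185941+7.406328=17.4063
k=6 src: inc=7.406328, refl=7.406328·-1.000000=-7.4063; V=10.000000+7.406328+-7.406328=10.0000
k=7 load: inc=-7.406328, refl=-7.406328·0.904762=-6.7010; V=17.406328+-7.406328+-6.700963=3.2990
k=8 src: inc=-6.700963, refl=-6.700963·-1.000000=6.7010; V=10.000000+-6.700963+6.700963=10.0000
k=9 load: inc=6.700963, refl=6.700963·0.904762=6.0628; V=3.299037+6.700963+6.062776=16.0628
k=10 src: inc=6.062776, refl=6.062776·-1.000000=-6.0628; V=10.000000+6.062776+-6.062776=10.0000

0 0 source 10.0000
1 5 load 19.0476
2 10 source 10.0000
3 15 load 1.8141
4 20 source 10.0000
5 25 load 17.4063
6 30 source 10.0000
7 35 load 3.2990
8 40 source 10.0000
9 45 load 16.0628
10 50 source 10.0000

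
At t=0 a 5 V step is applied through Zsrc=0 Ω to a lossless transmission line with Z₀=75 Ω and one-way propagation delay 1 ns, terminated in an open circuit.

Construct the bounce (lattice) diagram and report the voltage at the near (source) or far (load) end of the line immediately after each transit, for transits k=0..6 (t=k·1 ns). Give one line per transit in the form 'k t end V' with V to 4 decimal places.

Γ_L=1.000000, Γ_S=-1.000000; launch V₁=5·75/75=5.000000
k=0 src: V=5.0000
k=1 load: inc=5.000000, refl=5.000000·1.000000=5.0000; V=0.000000+5.000000+5.000000=10.0000
k=2 src: inc=5.000000, refl=5.000000·-1.000000=-5.0000; V=5.000000+5.000000+-5.000000=5.0000
k=3 load: inc=-5.000000, refl=-5.000000·1.000000=-5.0000; V=10.000000+-5.000000+-5.000000=0.0000
k=4 src: inc=-5.000000, refl=-5.000000·-1.000000=5.0000; V=5.000000+-5.000000+5.000000=5.0000
k=5 load: inc=5.000000, refl=5.000000·1.000000=5.0000; V=0.000000+5.000000+5.000000=10.0000
k=6 src: inc=5.000000, refl=5.000000·-1.000000=-5.0000; V=5.000000+5.000000+-5.000000=5.0000

0 0 source 5.0000
1 1 load 10.0000
2 2 source 5.0000
3 3 load 0.0000
4 4 source 5.0000
5 5 load 10.0000
6 6 source 5.0000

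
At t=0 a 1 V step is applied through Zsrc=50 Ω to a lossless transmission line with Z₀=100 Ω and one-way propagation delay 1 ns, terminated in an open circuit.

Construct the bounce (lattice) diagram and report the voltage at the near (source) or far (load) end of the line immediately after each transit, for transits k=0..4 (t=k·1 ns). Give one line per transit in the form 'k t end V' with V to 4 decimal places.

0 0 source 0.6667
1 1 load 1.3333
2 2 source 1.1111
3 3 load 0.8889
4 4 source 0.9630

Γ_L=1.000000, Γ_S=-0.333333; launch V₁=1·100/150=0.666667
k=0 src: V=0.6667
k=1 load: inc=0.666667, refl=0.666667·1.000000=0.6667; V=0.000000+0.666667+0.666667=1.3333
k=2 src: inc=0.666667, refl=0.666667·-0.333333=-0.2222; V=0.666667+0.666667+-0.222222=1.1111
k=3 load: inc=-0.222222, refl=-0.222222·1.000000=-0.2222; V=1.333333+-0.222222+-0.222222=0.8889
k=4 src: inc=-0.222222, refl=-0.222222·-0.333333=0.0741; V=1.111111+-0.222222+0.074074=0.9630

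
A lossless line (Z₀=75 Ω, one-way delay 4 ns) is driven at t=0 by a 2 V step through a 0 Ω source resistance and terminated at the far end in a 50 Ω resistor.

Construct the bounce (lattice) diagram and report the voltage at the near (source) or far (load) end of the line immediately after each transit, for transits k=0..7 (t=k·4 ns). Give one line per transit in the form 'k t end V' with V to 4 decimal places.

Γ_L=-0.200000, Γ_S=-1.000000; launch V₁=2·75/75=2.000000
k=0 src: V=2.0000
k=1 load: inc=2.000000, refl=2.000000·-0.200000=-0.4000; V=0.000000+2.000000+-0.400000=1.6000
k=2 src: inc=-0.400000, refl=-0.400000·-1.000000=0.4000; V=2.000000+-0.400000+0.400000=2.0000
k=3 load: inc=0.400000, refl=0.400000·-0.200000=-0.0800; V=1.600000+0.400000+-0.080000=1.9200
k=4 src: inc=-0.080000, refl=-0.080000·-1.000000=0.0800; V=2.000000+-0.080000+0.080000=2.0000
k=5 load: inc=0.080000, refl=0.080000·-0.200000=-0.0160; V=1.920000+0.080000+-0.016000=1.9840
k=6 src: inc=-0.016000, refl=-0.016000·-1.000000=0.0160; V=2.000000+-0.016000+0.016000=2.0000
k=7 load: inc=0.016000, refl=0.016000·-0.200000=-0.0032; V=1.984000+0.016000+-0.003200=1.9968

0 0 source 2.0000
1 4 load 1.6000
2 8 source 2.0000
3 12 load 1.9200
4 16 source 2.0000
5 20 load 1.9840
6 24 source 2.0000
7 28 load 1.9968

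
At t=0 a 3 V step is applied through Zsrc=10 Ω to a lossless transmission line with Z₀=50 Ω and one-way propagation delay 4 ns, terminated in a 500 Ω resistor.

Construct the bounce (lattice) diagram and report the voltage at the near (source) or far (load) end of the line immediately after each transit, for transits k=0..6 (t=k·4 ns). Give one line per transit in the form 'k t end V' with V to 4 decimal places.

0 0 source 2.5000
1 4 load 4.5455
2 8 source 3.1818
3 12 load 2.0661
4 16 source 2.8099
5 20 load 3.4185
6 24 source 3.0128

Γ_L=0.818182, Γ_S=-0.666667; launch V₁=3·50/60=2.500000
k=0 src: V=2.5000
k=1 load: inc=2.500000, refl=2.500000·0.818182=2.0455; V=0.000000+2.500000+2.045455=4.5455
k=2 src: inc=2.045455, refl=2.045455·-0.666667=-1.3636; V=2.500000+2.045455+-1.363636=3.1818
k=3 load: inc=-1.363636, refl=-1.363636·0.818182=-1.1157; V=4.545455+-1.363636+-1.115702=2.0661
k=4 src: inc=-1.115702, refl=-1.115702·-0.666667=0.7438; V=3.181818+-1.115702+0.743802=2.8099
k=5 load: inc=0.743802, refl=0.743802·0.818182=0.6086; V=2.066116+0.743802+0.608565=3.4185
k=6 src: inc=0.608565, refl=0.608565·-0.666667=-0.4057; V=2.809917+0.608565+-0.405710=3.0128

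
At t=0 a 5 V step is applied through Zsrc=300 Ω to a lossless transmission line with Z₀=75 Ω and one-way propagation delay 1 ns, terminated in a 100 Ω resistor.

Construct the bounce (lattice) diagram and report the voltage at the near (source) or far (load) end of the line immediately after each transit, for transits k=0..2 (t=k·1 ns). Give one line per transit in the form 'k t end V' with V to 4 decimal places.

Γ_L=0.142857, Γ_S=0.600000; launch V₁=5·75/375=1.000000
k=0 src: V=1.0000
k=1 load: inc=1.000000, refl=1.000000·0.142857=0.1429; V=0.000000+1.000000+0.142857=1.1429
k=2 src: inc=0.142857, refl=0.142857·0.600000=0.0857; V=1.000000+0.142857+0.085714=1.2286

0 0 source 1.0000
1 1 load 1.1429
2 2 source 1.2286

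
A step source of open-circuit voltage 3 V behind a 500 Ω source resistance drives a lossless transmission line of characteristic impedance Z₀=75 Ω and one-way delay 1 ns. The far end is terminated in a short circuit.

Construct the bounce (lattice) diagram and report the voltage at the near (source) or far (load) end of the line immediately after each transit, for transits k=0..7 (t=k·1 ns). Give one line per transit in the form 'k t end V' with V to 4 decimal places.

0 0 source 0.3913
1 1 load 0.0000
2 2 source -0.2892
3 3 load 0.0000
4 4 source 0.2138
5 5 load 0.0000
6 6 source -0.1580
7 7 load 0.0000

Γ_L=-1.000000, Γ_S=0.739130; launch V₁=3·75/575=0.391304
k=0 src: V=0.3913
k=1 load: inc=0.391304, refl=0.391304·-1.000000=-0.3913; V=0.000000+0.391304+-0.391304=0.0000
k=2 src: inc=-0.391304, refl=-0.391304·0.739130=-0.2892; V=0.391304+-0.391304+-0.289225=-0.2892
k=3 load: inc=-0.289225, refl=-0.289225·-1.000000=0.2892; V=0.000000+-0.289225+0.289225=0.0000
k=4 src: inc=0.289225, refl=0.289225·0.739130=0.2138; V=-0.289225+0.289225+0.213775=0.2138
k=5 load: inc=0.213775, refl=0.213775·-1.000000=-0.2138; V=0.000000+0.213775+-0.213775=0.0000
k=6 src: inc=-0.213775, refl=-0.213775·0.739130=-0.1580; V=0.213775+-0.213775+-0.158008=-0.1580
k=7 load: inc=-0.158008, refl=-0.158008·-1.000000=0.1580; V=0.000000+-0.158008+0.158008=0.0000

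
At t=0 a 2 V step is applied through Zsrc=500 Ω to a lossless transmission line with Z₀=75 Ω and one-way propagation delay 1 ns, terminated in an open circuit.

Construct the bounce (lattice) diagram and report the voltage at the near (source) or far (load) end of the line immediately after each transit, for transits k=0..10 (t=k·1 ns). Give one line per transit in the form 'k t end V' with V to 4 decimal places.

Γ_L=1.000000, Γ_S=0.739130; launch V₁=2·75/575=0.260870
k=0 src: V=0.2609
k=1 load: inc=0.260870, refl=0.260870·1.000000=0.2609; V=0.000000+0.260870+0.260870=0.5217
k=2 src: inc=0.260870, refl=0.260870·0.739130=0.1928; V=0.260870+0.260870+0.192817=0.7146
k=3 load: inc=0.192817, refl=0.192817·1.000000=0.1928; V=0.521739+0.192817+0.192817=0.9074
k=4 src: inc=0.192817, refl=0.192817·0.739130=0.1425; V=0.714556+0.192817+0.142517=1.0499
k=5 load: inc=0.142517, refl=0.142517·1.000000=0.1425; V=0.907372+0.142517+0.142517=1.1924
k=6 src: inc=0.142517, refl=0.142517·0.739130=0.1053; V=1.049889+0.142517+0.105338=1.2977
k=7 load: inc=0.105338, refl=0.105338·1.000000=0.1053; V=1.192406+0.105338+0.105338=1.4031
k=8 src: inc=0.105338, refl=0.105338·0.739130=0.0779; V=1.297744+0.105338+0.077859=1.4809
k=9 load: inc=0.077859, refl=0.077859·1.000000=0.0779; V=1.403082+0.077859+0.077859=1.5588
k=10 src: inc=0.077859, refl=0.077859·0.739130=0.0575; V=1.480941+0.077859+0.057548=1.6163

0 0 source 0.2609
1 1 load 0.5217
2 2 source 0.7146
3 3 load 0.9074
4 4 source 1.0499
5 5 load 1.1924
6 6 source 1.2977
7 7 load 1.4031
8 8 source 1.4809
9 9 load 1.5588
10 10 source 1.6163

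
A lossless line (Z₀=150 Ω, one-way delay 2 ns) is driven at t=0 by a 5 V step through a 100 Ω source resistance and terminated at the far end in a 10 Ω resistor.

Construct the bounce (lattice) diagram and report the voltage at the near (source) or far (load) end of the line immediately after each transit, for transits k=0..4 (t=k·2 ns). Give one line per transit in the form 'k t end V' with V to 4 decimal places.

Γ_L=-0.875000, Γ_S=-0.200000; launch V₁=5·150/250=3.000000
k=0 src: V=3.0000
k=1 load: inc=3.000000, refl=3.000000·-0.875000=-2.6250; V=0.000000+3.000000+-2.625000=0.3750
k=2 src: inc=-2.625000, refl=-2.625000·-0.200000=0.5250; V=3.000000+-2.625000+0.525000=0.9000
k=3 load: inc=0.525000, refl=0.525000·-0.875000=-0.4594; V=0.375000+0.525000+-0.459375=0.4406
k=4 src: inc=-0.459375, refl=-0.459375·-0.200000=0.0919; V=0.900000+-0.459375+0.091875=0.5325

0 0 source 3.0000
1 2 load 0.3750
2 4 source 0.9000
3 6 load 0.4406
4 8 source 0.5325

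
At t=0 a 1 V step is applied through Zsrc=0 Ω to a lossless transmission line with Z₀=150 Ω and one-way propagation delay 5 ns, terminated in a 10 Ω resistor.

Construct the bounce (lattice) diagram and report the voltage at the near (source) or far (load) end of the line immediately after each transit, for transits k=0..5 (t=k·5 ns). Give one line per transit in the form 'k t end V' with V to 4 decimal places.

Γ_L=-0.875000, Γ_S=-1.000000; launch V₁=1·150/150=1.000000
k=0 src: V=1.0000
k=1 load: inc=1.000000, refl=1.000000·-0.875000=-0.8750; V=0.000000+1.000000+-0.875000=0.1250
k=2 src: inc=-0.875000, refl=-0.875000·-1.000000=0.8750; V=1.000000+-0.875000+0.875000=1.0000
k=3 load: inc=0.875000, refl=0.875000·-0.875000=-0.7656; V=0.125000+0.875000+-0.765625=0.2344
k=4 src: inc=-0.765625, refl=-0.765625·-1.000000=0.7656; V=1.000000+-0.765625+0.765625=1.0000
k=5 load: inc=0.765625, refl=0.765625·-0.875000=-0.6699; V=0.234375+0.765625+-0.669922=0.3301

0 0 source 1.0000
1 5 load 0.1250
2 10 source 1.0000
3 15 load 0.2344
4 20 source 1.0000
5 25 load 0.3301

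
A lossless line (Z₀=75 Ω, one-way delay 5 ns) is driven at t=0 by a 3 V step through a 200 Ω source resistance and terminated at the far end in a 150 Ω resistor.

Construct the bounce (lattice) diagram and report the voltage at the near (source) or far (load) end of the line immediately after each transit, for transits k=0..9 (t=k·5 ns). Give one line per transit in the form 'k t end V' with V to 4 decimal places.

0 0 source 0.8182
1 5 load 1.0909
2 10 source 1.2149
3 15 load 1.2562
4 20 source 1.2750
5 25 load 1.2812
6 30 source 1.2841
7 35 load 1.2850
8 40 source 1.2855
9 45 load 1.2856

Γ_L=0.333333, Γ_S=0.454545; launch V₁=3·75/275=0.818182
k=0 src: V=0.8182
k=1 load: inc=0.818182, refl=0.818182·0.333333=0.2727; V=0.000000+0.818182+0.272727=1.0909
k=2 src: inc=0.272727, refl=0.272727·0.454545=0.1240; V=0.818182+0.272727+0.123967=1.2149
k=3 load: inc=0.123967, refl=0.123967·0.333333=0.0413; V=1.090909+0.123967+0.041322=1.2562
k=4 src: inc=0.041322, refl=0.041322·0.454545=0.0188; V=1.214876+0.041322+0.018783=1.2750
k=5 load: inc=0.018783, refl=0.018783·0.333333=0.0063; V=1.256198+0.018783+0.006261=1.2812
k=6 src: inc=0.006261, refl=0.006261·0.454545=0.0028; V=1.274981+0.006261+0.002846=1.2841
k=7 load: inc=0.002846, refl=0.002846·0.333333=0.0009; V=1.281242+0.002846+0.000949=1.2850
k=8 src: inc=0.000949, refl=0.000949·0.454545=0.0004; V=1.284088+0.000949+0.000431=1.2855
k=9 load: inc=0.000431, refl=0.000431·0.333333=0.0001; V=1.285037+0.000431+0.000144=1.2856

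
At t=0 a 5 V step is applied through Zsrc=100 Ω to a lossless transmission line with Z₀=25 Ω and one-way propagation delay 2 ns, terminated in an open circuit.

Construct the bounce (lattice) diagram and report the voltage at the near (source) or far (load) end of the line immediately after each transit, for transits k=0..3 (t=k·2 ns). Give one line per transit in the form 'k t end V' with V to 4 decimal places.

Γ_L=1.000000, Γ_S=0.600000; launch V₁=5·25/125=1.000000
k=0 src: V=1.0000
k=1 load: inc=1.000000, refl=1.000000·1.000000=1.0000; V=0.000000+1.000000+1.000000=2.0000
k=2 src: inc=1.000000, refl=1.000000·0.600000=0.6000; V=1.000000+1.000000+0.600000=2.6000
k=3 load: inc=0.600000, refl=0.600000·1.000000=0.6000; V=2.000000+0.600000+0.600000=3.2000

0 0 source 1.0000
1 2 load 2.0000
2 4 source 2.6000
3 6 load 3.2000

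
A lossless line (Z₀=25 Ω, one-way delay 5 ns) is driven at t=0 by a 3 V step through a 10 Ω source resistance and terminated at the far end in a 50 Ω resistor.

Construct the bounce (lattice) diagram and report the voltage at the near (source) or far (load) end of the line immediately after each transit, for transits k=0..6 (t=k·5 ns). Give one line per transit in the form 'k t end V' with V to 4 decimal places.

Γ_L=0.333333, Γ_S=-0.428571; launch V₁=3·25/35=2.142857
k=0 src: V=2.1429
k=1 load: inc=2.142857, refl=2.142857·0.333333=0.7143; V=0.000000+2.142857+0.714286=2.8571
k=2 src: inc=0.714286, refl=0.714286·-0.428571=-0.3061; V=2.142857+0.714286+-0.306122=2.5510
k=3 load: inc=-0.306122, refl=-0.306122·0.333333=-0.1020; V=2.857143+-0.306122+-0.102041=2.4490
k=4 src: inc=-0.102041, refl=-0.102041·-0.428571=0.0437; V=2.551020+-0.102041+0.043732=2.4927
k=5 load: inc=0.043732, refl=0.043732·0.333333=0.0146; V=2.448980+0.043732+0.014577=2.5073
k=6 src: inc=0.014577, refl=0.014577·-0.428571=-0.0062; V=2.492711+0.014577+-0.006247=2.5010

0 0 source 2.1429
1 5 load 2.8571
2 10 source 2.5510
3 15 load 2.4490
4 20 source 2.4927
5 25 load 2.5073
6 30 source 2.5010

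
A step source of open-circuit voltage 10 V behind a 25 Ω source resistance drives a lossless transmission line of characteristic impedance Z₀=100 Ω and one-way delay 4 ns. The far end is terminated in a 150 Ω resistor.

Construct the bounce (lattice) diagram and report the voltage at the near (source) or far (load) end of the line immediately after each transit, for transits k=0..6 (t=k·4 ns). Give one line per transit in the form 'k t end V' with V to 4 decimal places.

0 0 source 8.0000
1 4 load 9.6000
2 8 source 8.6400
3 12 load 8.4480
4 16 source 8.5632
5 20 load 8.5862
6 24 source 8.5724

Γ_L=0.200000, Γ_S=-0.600000; launch V₁=10·100/125=8.000000
k=0 src: V=8.0000
k=1 load: inc=8.000000, refl=8.000000·0.200000=1.6000; V=0.000000+8.000000+1.600000=9.6000
k=2 src: inc=1.600000, refl=1.600000·-0.600000=-0.9600; V=8.000000+1.600000+-0.960000=8.6400
k=3 load: inc=-0.960000, refl=-0.960000·0.200000=-0.1920; V=9.600000+-0.960000+-0.192000=8.4480
k=4 src: inc=-0.192000, refl=-0.192000·-0.600000=0.1152; V=8.640000+-0.192000+0.115200=8.5632
k=5 load: inc=0.115200, refl=0.115200·0.200000=0.0230; V=8.448000+0.115200+0.023040=8.5862
k=6 src: inc=0.023040, refl=0.023040·-0.600000=-0.0138; V=8.563200+0.023040+-0.013824=8.5724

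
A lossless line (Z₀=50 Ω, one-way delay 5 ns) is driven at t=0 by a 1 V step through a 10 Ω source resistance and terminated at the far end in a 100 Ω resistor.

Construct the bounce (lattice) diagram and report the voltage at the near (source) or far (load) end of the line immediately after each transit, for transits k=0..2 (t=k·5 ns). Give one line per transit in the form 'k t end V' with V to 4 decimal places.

Γ_L=0.333333, Γ_S=-0.666667; launch V₁=1·50/60=0.833333
k=0 src: V=0.8333
k=1 load: inc=0.833333, refl=0.833333·0.333333=0.2778; V=0.000000+0.833333+0.277778=1.1111
k=2 src: inc=0.277778, refl=0.277778·-0.666667=-0.1852; V=0.833333+0.277778+-0.185185=0.9259

0 0 source 0.8333
1 5 load 1.1111
2 10 source 0.9259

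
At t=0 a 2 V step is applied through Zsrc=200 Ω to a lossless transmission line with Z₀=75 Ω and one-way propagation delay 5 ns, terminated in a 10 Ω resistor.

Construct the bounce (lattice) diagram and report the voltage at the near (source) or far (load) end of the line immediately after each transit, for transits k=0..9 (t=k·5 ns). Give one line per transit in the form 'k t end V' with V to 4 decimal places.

0 0 source 0.5455
1 5 load 0.1283
2 10 source -0.0613
3 15 load 0.0837
4 20 source 0.1496
5 25 load 0.0992
6 30 source 0.0763
7 35 load 0.0938
8 40 source 0.1018
9 45 load 0.0957

Γ_L=-0.764706, Γ_S=0.454545; launch V₁=2·75/275=0.545455
k=0 src: V=0.5455
k=1 load: inc=0.545455, refl=0.545455·-0.764706=-0.4171; V=0.000000+0.545455+-0.417112=0.1283
k=2 src: inc=-0.417112, refl=-0.417112·0.454545=-0.1896; V=0.545455+-0.417112+-0.189596=-0.0613
k=3 load: inc=-0.189596, refl=-0.189596·-0.764706=0.1450; V=0.128342+-0.189596+0.144986=0.0837
k=4 src: inc=0.144986, refl=0.144986·0.454545=0.0659; V=-0.061254+0.144986+0.065903=0.1496
k=5 load: inc=0.065903, refl=0.065903·-0.764706=-0.0504; V=0.083731+0.065903+-0.050396=0.0992
k=6 src: inc=-0.050396, refl=-0.050396·0.454545=-0.0229; V=0.149634+-0.050396+-0.022907=0.0763
k=7 load: inc=-0.022907, refl=-0.022907·-0.764706=0.0175; V=0.099238+-0.022907+0.017517=0.0938
k=8 src: inc=0.017517, refl=0.017517·0.454545=0.0080; V=0.076330+0.017517+0.007962=0.1018
k=9 load: inc=0.007962, refl=0.007962·-0.764706=-0.0061; V=0.093848+0.007962+-0.006089=0.0957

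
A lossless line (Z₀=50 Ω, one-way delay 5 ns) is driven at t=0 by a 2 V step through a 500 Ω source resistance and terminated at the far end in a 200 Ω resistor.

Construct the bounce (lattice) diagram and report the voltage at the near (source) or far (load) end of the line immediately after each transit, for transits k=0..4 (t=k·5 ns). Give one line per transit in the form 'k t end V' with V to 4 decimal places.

0 0 source 0.1818
1 5 load 0.2909
2 10 source 0.3802
3 15 load 0.4337
4 20 source 0.4775

Γ_L=0.600000, Γ_S=0.818182; launch V₁=2·50/550=0.181818
k=0 src: V=0.1818
k=1 load: inc=0.181818, refl=0.181818·0.600000=0.1091; V=0.000000+0.181818+0.109091=0.2909
k=2 src: inc=0.109091, refl=0.109091·0.818182=0.0893; V=0.181818+0.109091+0.089256=0.3802
k=3 load: inc=0.089256, refl=0.089256·0.600000=0.0536; V=0.290909+0.089256+0.053554=0.4337
k=4 src: inc=0.053554, refl=0.053554·0.818182=0.0438; V=0.380165+0.053554+0.043817=0.4775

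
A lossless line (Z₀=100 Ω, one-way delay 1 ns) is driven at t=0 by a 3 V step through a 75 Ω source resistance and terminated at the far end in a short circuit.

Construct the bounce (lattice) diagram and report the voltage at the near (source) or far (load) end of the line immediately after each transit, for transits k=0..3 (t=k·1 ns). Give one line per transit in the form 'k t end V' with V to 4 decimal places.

0 0 source 1.7143
1 1 load 0.0000
2 2 source 0.2449
3 3 load 0.0000

Γ_L=-1.000000, Γ_S=-0.142857; launch V₁=3·100/175=1.714286
k=0 src: V=1.7143
k=1 load: inc=1.714286, refl=1.714286·-1.000000=-1.7143; V=0.000000+1.714286+-1.714286=0.0000
k=2 src: inc=-1.714286, refl=-1.714286·-0.142857=0.2449; V=1.714286+-1.714286+0.244898=0.2449
k=3 load: inc=0.244898, refl=0.244898·-1.000000=-0.2449; V=0.000000+0.244898+-0.244898=0.0000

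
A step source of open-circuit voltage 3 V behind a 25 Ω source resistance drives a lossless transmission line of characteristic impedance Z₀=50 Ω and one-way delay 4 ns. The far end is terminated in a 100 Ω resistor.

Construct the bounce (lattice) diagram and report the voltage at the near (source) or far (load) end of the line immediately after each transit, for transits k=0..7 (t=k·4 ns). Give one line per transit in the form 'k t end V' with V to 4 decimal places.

0 0 source 2.0000
1 4 load 2.6667
2 8 source 2.4444
3 12 load 2.3704
4 16 source 2.3951
5 20 load 2.4033
6 24 source 2.4005
7 28 load 2.3996

Γ_L=0.333333, Γ_S=-0.333333; launch V₁=3·50/75=2.000000
k=0 src: V=2.0000
k=1 load: inc=2.000000, refl=2.000000·0.333333=0.6667; V=0.000000+2.000000+0.666667=2.6667
k=2 src: inc=0.666667, refl=0.666667·-0.333333=-0.2222; V=2.000000+0.666667+-0.222222=2.4444
k=3 load: inc=-0.222222, refl=-0.222222·0.333333=-0.0741; V=2.666667+-0.222222+-0.074074=2.3704
k=4 src: inc=-0.074074, refl=-0.074074·-0.333333=0.0247; V=2.444444+-0.074074+0.024691=2.3951
k=5 load: inc=0.024691, refl=0.024691·0.333333=0.0082; V=2.370370+0.024691+0.008230=2.4033
k=6 src: inc=0.008230, refl=0.008230·-0.333333=-0.0027; V=2.395062+0.008230+-0.002743=2.4005
k=7 load: inc=-0.002743, refl=-0.002743·0.333333=-0.0009; V=2.403292+-0.002743+-0.000914=2.3996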